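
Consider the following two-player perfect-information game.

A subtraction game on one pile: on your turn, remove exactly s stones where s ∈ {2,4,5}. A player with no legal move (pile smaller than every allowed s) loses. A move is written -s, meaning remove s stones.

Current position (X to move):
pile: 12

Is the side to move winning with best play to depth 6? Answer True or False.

X winning at [12]: True

[12] X move#1: -2:-1/10, -4:+1/8*, -5:+1/7
[8] O move#2: -2:-1/6*, -4:-1/4, -5:-1/3
[6] X move#3: -2:-1/4, -4:-1/2, -5:+1/1*
[1] end (terminal -1, O#4); searched 12 to 6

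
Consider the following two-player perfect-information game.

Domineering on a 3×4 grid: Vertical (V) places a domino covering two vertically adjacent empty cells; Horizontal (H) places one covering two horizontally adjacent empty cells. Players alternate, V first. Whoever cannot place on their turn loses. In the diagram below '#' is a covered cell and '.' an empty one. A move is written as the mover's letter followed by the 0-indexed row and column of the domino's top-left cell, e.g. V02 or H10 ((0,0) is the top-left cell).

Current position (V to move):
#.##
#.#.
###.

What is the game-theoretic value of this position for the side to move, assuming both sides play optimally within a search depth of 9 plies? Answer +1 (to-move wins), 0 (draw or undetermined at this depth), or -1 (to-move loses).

ply 1, V at #.##/#.#./###. | V01=+1→####/###./###.*; V13=+1→#.##/#.##/####
ply 2: ####/###./###. is terminal -1 (H); from #.##/#.#./###. depth 9

value(#.##/#.#./###., V) = +1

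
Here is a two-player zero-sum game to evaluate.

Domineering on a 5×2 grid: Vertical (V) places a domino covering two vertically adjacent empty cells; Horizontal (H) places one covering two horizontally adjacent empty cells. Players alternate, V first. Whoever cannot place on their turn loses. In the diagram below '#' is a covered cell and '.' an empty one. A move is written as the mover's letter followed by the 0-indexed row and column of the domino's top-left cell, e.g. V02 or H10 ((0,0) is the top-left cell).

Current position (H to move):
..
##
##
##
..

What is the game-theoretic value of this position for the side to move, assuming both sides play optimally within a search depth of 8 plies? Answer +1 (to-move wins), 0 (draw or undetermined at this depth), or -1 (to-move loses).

ply 1, H at ../##/##/##/.. | H00=+1→##/##/##/##/..*; H40=+1→../##/##/##/##
ply 2: ##/##/##/##/.. is terminal -1 (V); from ../##/##/##/.. depth 8

value(../##/##/##/.., H) = +1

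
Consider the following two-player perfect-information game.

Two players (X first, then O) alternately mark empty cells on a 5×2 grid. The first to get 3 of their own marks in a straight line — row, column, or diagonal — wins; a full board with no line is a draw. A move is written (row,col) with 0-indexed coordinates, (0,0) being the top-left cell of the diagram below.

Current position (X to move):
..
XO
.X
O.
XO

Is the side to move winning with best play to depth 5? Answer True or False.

X winning at [../XO/.X/O./XO]: False

p1 X@[../XO/.X/O./XO]: (0,0)[X./XO/.X/O./XO]+0* (0,1)[.X/XO/.X/O./XO]+0 (2,0)[../XO/XX/O./XO]+0 (3,1)[../XO/.X/OX/XO]+0
p2 O@[X./XO/.X/O./XO]: (0,1)[XO/XO/.X/O./XO]-1 (2,0)[X./XO/OX/O./XO]+0* (3,1)[X./XO/.X/OO/XO]-1
p3 X@[X./XO/OX/O./XO]: (0,1)[XX/XO/OX/O./XO]+0* (3,1)[X./XO/OX/OX/XO]+0
p4 O@[XX/XO/OX/O./XO]: (3,1)[XX/XO/OX/OO/XO]+0*
p5 X@[XX/XO/OX/OO/XO] terminal +0; root [../XO/.X/O./XO] d5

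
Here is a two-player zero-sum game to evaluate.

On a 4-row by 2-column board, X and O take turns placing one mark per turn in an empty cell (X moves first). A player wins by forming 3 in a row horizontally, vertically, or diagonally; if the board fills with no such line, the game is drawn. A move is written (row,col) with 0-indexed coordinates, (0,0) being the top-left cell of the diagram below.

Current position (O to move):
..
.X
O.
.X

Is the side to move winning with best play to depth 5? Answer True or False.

O winning at [../.X/O./.X]: False

p1 O@[../.X/O./.X]: (0,0)[O./.X/O./.X]-1 (0,1)[.O/.X/O./.X]-1 (1,0)[../OX/O./.X]-1 (2,1)[../.X/OO/.X]+0* (3,0)[../.X/O./OX]-1
p2 X@[../.X/OO/.X]: (0,0)[X./.X/OO/.X]+0* (0,1)[.X/.X/OO/.X]-1 (1,0)[../XX/OO/.X]+0 (3,0)[../.X/OO/XX]+0
p3 O@[X./.X/OO/.X]: (0,1)[XO/.X/OO/.X]+0* (1,0)[X./OX/OO/.X]+0 (3,0)[X./.X/OO/OX]+0
p4 X@[XO/.X/OO/.X]: (1,0)[XO/XX/OO/.X]+0* (3,0)[XO/.X/OO/XX]+0
p5 O@[XO/XX/OO/.X]: (3,0)[XO/XX/OO/OX]+0*
p6 X@[XO/XX/OO/OX] terminal +0; root [../.X/O./.X] d5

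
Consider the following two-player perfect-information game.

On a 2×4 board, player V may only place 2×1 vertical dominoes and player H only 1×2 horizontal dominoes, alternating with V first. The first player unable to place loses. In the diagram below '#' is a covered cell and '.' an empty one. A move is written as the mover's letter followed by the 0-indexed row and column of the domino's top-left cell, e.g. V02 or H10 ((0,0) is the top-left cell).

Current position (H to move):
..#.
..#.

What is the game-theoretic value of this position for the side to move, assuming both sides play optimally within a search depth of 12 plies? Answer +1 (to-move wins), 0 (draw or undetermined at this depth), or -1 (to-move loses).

p1 H@[..#./..#.]: H00[###./..#.]+1* H10[..#./###.]+1
p2 V@[###./..#.]: V03[####/..##]-1*
p3 H@[####/..##]: H10[####/####]+1*
p4 V@[####/####] terminal -1; root [..#./..#.] d12

value(..#./..#., H) = +1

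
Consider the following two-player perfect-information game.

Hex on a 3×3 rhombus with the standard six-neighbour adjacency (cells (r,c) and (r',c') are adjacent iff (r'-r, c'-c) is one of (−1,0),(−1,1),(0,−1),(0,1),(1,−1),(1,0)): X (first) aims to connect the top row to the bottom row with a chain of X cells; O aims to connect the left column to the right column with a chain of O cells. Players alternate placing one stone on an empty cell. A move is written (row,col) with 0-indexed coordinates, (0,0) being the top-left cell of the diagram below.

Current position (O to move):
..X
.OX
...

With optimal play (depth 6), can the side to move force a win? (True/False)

ply 1, O at ..X/.OX/... | (0,0)=-1→O.X/.OX/...*; (0,1)=-1→.OX/.OX/...; (1,0)=-1→..X/OOX/...; (2,0)=-1→..X/.OX/O..; (2,1)=-1→..X/.OX/.O.; (2,2)=-1→..X/.OX/..O
ply 2, X at O.X/.OX/... | (0,1)=+1→OXX/.OX/...*; (1,0)=+1→O.X/XOX/...; (2,0)=+1→O.X/.OX/X..; (2,1)=+1→O.X/.OX/.X.; (2,2)=+1→O.X/.OX/..X
ply 3, O at OXX/.OX/... | (1,0)=-1→OXX/OOX/...*; (2,0)=-1→OXX/.OX/O..; (2,1)=-1→OXX/.OX/.O.; (2,2)=-1→OXX/.OX/..O
ply 4, X at OXX/OOX/... | (2,0)=+1→OXX/OOX/X..*; (2,1)=+1→OXX/OOX/.X.; (2,2)=+1→OXX/OOX/..X
ply 5, O at OXX/OOX/X.. | (2,1)=-1→OXX/OOX/XO.*; (2,2)=-1→OXX/OOX/X.O
ply 6, X at OXX/OOX/XO. | (2,2)=+1→OXX/OOX/XOX*
ply 7: OXX/OOX/XOX is terminal -1 (O); from ..X/.OX/... depth 6

O winning at [..X/.OX/...]: False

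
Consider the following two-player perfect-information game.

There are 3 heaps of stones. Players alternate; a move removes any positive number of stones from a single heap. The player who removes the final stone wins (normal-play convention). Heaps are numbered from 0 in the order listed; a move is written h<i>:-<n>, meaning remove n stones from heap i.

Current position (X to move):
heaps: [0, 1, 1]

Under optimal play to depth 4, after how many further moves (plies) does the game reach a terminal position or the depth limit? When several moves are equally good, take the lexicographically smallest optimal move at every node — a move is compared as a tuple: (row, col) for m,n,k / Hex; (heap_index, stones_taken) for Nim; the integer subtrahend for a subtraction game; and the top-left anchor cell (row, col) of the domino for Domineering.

ply 1, X at (0,1,1) | h1:-1=-1→(0,0,1)*; h2:-1=-1→(0,1,0)
ply 2, O at (0,0,1) | h2:-1=+1→(0,0,0)*
ply 3: (0,0,0) is terminal -1 (X); from (0,1,1) depth 4

PV length from [(0,1,1)]: 2 plies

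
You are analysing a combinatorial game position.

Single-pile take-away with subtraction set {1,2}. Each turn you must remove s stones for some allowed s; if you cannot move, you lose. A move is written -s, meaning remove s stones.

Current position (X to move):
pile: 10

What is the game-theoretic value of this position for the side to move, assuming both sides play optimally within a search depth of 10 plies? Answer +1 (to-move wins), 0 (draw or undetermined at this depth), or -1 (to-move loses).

value(10, X) = +1

[10] X move#1: -1:+1/9*, -2:-1/8
[9] O move#2: -1:-1/8*, -2:-1/7
[8] X move#3: -1:-1/7, -2:+1/6*
[6] O move#4: -1:-1/5*, -2:-1/4
[5] X move#5: -1:-1/4, -2:+1/3*
[3] O move#6: -1:-1/2*, -2:-1/1
[2] X move#7: -1:-1/1, -2:+1/0*
[0] end (terminal -1, O#8); searched 10 to 10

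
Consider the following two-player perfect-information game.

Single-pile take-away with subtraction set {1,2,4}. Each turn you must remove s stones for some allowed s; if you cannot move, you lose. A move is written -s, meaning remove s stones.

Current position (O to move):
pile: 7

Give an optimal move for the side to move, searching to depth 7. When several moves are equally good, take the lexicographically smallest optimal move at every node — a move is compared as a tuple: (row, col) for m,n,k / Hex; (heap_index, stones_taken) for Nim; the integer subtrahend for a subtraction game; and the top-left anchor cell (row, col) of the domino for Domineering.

p1 O@[7]: -1[6]+1* -2[5]-1 -4[3]+1
p2 X@[6]: -1[5]-1* -2[4]-1 -4[2]-1
p3 O@[5]: -1[4]-1 -2[3]+1* -4[1]-1
p4 X@[3]: -1[2]-1* -2[1]-1
p5 O@[2]: -1[1]-1 -2[0]+1*
p6 X@[0] terminal -1; root [7] d7

O's best at [7]: -1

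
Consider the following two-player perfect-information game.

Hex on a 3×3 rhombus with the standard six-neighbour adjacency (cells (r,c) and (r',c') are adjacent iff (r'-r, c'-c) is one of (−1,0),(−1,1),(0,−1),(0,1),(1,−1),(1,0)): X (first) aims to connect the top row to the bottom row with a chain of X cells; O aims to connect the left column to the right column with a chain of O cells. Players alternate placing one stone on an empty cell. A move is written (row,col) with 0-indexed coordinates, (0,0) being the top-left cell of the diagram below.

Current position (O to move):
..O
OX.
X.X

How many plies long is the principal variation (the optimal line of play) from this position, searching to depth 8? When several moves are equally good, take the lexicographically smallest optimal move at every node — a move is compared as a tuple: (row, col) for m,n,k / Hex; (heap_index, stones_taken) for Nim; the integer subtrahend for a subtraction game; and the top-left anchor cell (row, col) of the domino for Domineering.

ply 1, O at ..O/OX./X.X | (0,0)=-1→O.O/OX./X.X; (0,1)=+1→.OO/OX./X.X*; (1,2)=-1→..O/OXO/X.X; (2,1)=-1→..O/OX./XOX
ply 2: .OO/OX./X.X is terminal -1 (X); from ..O/OX./X.X depth 8

PV length from [..O/OX./X.X]: 1 ply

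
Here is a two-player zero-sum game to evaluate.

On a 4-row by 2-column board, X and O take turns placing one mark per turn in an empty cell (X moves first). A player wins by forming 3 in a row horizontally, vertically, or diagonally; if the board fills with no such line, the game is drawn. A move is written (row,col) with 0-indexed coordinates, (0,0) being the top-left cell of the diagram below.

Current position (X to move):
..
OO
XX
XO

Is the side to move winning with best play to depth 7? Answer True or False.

p1 X@[../OO/XX/XO]: (0,0)[X./OO/XX/XO]+0* (0,1)[.X/OO/XX/XO]+0
p2 O@[X./OO/XX/XO]: (0,1)[XO/OO/XX/XO]+0*
p3 X@[XO/OO/XX/XO] terminal +0; root [../OO/XX/XO] d7

X winning at [../OO/XX/XO]: False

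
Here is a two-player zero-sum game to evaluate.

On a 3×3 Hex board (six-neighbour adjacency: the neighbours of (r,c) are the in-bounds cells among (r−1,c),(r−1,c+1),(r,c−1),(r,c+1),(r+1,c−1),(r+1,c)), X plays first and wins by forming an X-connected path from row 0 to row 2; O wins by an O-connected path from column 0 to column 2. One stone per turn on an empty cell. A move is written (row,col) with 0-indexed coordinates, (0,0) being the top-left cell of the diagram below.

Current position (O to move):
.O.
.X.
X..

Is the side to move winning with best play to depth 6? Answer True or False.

[.O./.X./X..] O move#1: (0,0):-1/OO./.X./X.., (0,2):+1/.OO/.X./X..*, (1,0):-1/.O./OX./X.., (1,2):-1/.O./.XO/X.., (2,1):-1/.O./.X./XO., (2,2):-1/.O./.X./X.O
[.OO/.X./X..] X move#2: (0,0):-1/XOO/.X./X..*, (1,0):-1/.OO/XX./X.., (1,2):-1/.OO/.XX/X.., (2,1):-1/.OO/.X./XX., (2,2):-1/.OO/.X./X.X
[XOO/.X./X..] O move#3: (1,0):+1/XOO/OX./X..*, (1,2):-1/XOO/.XO/X.., (2,1):-1/XOO/.X./XO., (2,2):-1/XOO/.X./X.O
[XOO/OX./X..] end (terminal -1, X#4); searched .O./.X./X.. to 6

O winning at [.O./.X./X..]: True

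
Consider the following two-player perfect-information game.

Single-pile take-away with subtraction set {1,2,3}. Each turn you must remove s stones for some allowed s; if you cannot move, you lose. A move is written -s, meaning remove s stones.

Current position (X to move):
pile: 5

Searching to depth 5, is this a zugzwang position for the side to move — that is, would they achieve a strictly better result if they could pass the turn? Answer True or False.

p1 X@[5]: -1[4]+1* -2[3]-1 -3[2]-1
p2 O@[4]: -1[3]-1* -2[2]-1 -3[1]-1
p3 X@[3]: -1[2]-1 -2[1]-1 -3[0]+1*
p4 O@[0] terminal -1; root [5] d5
pass branch (O moves first from the same position):
  | p1 O@[5]: -1[4]+1* -2[3]-1 -3[2]-1
  | p2 X@[4]: -1[3]-1* -2[2]-1 -3[1]-1
  | p3 O@[3]: -1[2]-1 -2[1]-1 -3[0]+1*
  | p4 X@[0] terminal -1; root [5] d5
X moving scores +1; X passing scores -1

zugzwang(5, X) = False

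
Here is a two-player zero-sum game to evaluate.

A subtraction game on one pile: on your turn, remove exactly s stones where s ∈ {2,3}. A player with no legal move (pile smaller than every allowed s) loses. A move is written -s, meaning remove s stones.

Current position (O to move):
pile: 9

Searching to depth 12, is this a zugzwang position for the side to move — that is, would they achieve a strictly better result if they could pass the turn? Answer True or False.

p1 O@[9]: -2[7]-1 -3[6]+1*
p2 X@[6]: -2[4]-1* -3[3]-1
p3 O@[4]: -2[2]-1 -3[1]+1*
p4 X@[1] terminal -1; root [9] d12
pass branch (X moves first from the same position):
  | p1 X@[9]: -2[7]-1 -3[6]+1*
  | p2 O@[6]: -2[4]-1* -3[3]-1
  | p3 X@[4]: -2[2]-1 -3[1]+1*
  | p4 O@[1] terminal -1; root [9] d12
O moving scores +1; O passing scores -1

zugzwang(9, O) = False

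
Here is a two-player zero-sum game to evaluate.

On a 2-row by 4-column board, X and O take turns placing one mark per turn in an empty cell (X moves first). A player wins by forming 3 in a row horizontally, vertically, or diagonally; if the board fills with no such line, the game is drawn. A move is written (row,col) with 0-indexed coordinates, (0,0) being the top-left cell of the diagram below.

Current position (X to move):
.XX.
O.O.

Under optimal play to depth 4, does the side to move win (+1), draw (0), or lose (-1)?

value(.XX./O.O., X) = +1

p1 X@[.XX./O.O.]: (0,0)[XXX./O.O.]+1* (0,3)[.XXX/O.O.]+1 (1,1)[.XX./OXO.]+1 (1,3)[.XX./O.OX]-1
p2 O@[XXX./O.O.] terminal -1; root [.XX./O.O.] d4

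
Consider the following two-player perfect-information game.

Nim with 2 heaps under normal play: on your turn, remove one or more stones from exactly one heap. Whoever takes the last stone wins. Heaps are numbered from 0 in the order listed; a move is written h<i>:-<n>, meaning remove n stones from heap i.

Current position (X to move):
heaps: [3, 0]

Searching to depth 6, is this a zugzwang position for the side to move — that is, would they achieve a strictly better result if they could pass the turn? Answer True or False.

p1 X@[(3,0)]: h0:-1[(2,0)]-1 h0:-2[(1,0)]-1 h0:-3[(0,0)]+1*
p2 O@[(0,0)] terminal -1; root [(3,0)] d6
pass branch (O moves first from the same position):
  | p1 O@[(3,0)]: h0:-1[(2,0)]-1 h0:-2[(1,0)]-1 h0:-3[(0,0)]+1*
  | p2 X@[(0,0)] terminal -1; root [(3,0)] d6
X moving scores +1; X passing scores -1

zugzwang((3,0), X) = False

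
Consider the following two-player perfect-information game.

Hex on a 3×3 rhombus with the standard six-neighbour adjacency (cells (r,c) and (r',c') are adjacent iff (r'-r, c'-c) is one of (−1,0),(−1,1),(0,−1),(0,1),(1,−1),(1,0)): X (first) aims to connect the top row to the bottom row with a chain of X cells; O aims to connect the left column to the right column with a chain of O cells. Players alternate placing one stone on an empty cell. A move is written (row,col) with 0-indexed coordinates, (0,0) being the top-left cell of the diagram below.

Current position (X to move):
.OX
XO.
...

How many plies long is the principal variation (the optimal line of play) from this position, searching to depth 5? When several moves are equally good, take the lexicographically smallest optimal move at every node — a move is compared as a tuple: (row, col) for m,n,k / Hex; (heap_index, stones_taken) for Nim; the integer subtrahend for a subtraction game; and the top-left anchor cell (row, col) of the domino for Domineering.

PV length from [.OX/XO./...]: 3 plies

[.OX/XO./...] X move#1: (0,0):+1/XOX/XO./...*, (1,2):+1/.OX/XOX/..., (2,0):+1/.OX/XO./X.., (2,1):-1/.OX/XO./.X., (2,2):-1/.OX/XO./..X
[XOX/XO./...] O move#2: (1,2):-1/XOX/XOO/...*, (2,0):-1/XOX/XO./O.., (2,1):-1/XOX/XO./.O., (2,2):-1/XOX/XO./..O
[XOX/XOO/...] X move#3: (2,0):+1/XOX/XOO/X..*, (2,1):-1/XOX/XOO/.X., (2,2):-1/XOX/XOO/..X
[XOX/XOO/X..] end (terminal -1, O#4); searched .OX/XO./... to 5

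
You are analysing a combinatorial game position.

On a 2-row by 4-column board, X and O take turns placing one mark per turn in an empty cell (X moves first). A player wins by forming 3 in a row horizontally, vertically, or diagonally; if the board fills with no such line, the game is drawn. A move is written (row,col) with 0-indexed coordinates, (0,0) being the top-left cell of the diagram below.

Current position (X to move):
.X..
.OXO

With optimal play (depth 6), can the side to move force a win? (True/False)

X winning at [.X../.OXO]: True

ply 1, X at .X../.OXO | (0,0)=+0→XX../.OXO; (0,2)=+1→.XX./.OXO*; (0,3)=+0→.X.X/.OXO; (1,0)=+0→.X../XOXO
ply 2, O at .XX./.OXO | (0,0)=-1→OXX./.OXO*; (0,3)=-1→.XXO/.OXO; (1,0)=-1→.XX./OOXO
ply 3, X at OXX./.OXO | (0,3)=+1→OXXX/.OXO*; (1,0)=+0→OXX./XOXO
ply 4: OXXX/.OXO is terminal -1 (O); from .X../.OXO depth 6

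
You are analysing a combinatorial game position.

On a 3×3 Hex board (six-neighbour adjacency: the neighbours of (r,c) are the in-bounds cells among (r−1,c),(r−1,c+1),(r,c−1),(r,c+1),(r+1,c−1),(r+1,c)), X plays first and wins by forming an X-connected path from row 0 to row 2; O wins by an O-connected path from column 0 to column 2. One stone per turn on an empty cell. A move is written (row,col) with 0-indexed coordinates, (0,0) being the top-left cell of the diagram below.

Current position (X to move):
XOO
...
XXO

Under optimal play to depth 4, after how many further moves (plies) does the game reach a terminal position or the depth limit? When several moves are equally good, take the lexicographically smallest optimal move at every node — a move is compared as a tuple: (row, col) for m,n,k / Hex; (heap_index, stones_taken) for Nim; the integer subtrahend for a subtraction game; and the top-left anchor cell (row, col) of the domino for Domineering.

PV length from [XOO/.../XXO]: 1 ply

ply 1, X at XOO/.../XXO | (1,0)=+1→XOO/X../XXO*; (1,1)=-1→XOO/.X./XXO; (1,2)=-1→XOO/..X/XXO
ply 2: XOO/X../XXO is terminal -1 (O); from XOO/.../XXO depth 4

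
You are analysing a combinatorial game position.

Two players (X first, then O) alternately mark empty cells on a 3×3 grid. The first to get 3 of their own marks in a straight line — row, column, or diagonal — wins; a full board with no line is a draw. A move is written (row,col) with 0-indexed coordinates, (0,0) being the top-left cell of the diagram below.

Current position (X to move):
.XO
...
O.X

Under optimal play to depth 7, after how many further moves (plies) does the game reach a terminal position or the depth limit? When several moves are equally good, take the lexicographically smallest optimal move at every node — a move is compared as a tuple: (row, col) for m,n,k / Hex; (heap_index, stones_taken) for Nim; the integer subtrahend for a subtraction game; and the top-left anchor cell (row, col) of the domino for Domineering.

p1 X@[.XO/.../O.X]: (0,0)[XXO/.../O.X]-1 (1,0)[.XO/X../O.X]-1 (1,1)[.XO/.X./O.X]+1* (1,2)[.XO/..X/O.X]-1 (2,1)[.XO/.../OXX]-1
p2 O@[.XO/.X./O.X]: (0,0)[OXO/.X./O.X]-1* (1,0)[.XO/OX./O.X]-1 (1,2)[.XO/.XO/O.X]-1 (2,1)[.XO/.X./OOX]-1
p3 X@[OXO/.X./O.X]: (1,0)[OXO/XX./O.X]+1* (1,2)[OXO/.XX/O.X]-1 (2,1)[OXO/.X./OXX]+1
p4 O@[OXO/XX./O.X]: (1,2)[OXO/XXO/O.X]-1* (2,1)[OXO/XX./OOX]-1
p5 X@[OXO/XXO/O.X]: (2,1)[OXO/XXO/OXX]+1*
p6 O@[OXO/XXO/OXX] terminal -1; root [.XO/.../O.X] d7

PV length from [.XO/.../O.X]: 5 plies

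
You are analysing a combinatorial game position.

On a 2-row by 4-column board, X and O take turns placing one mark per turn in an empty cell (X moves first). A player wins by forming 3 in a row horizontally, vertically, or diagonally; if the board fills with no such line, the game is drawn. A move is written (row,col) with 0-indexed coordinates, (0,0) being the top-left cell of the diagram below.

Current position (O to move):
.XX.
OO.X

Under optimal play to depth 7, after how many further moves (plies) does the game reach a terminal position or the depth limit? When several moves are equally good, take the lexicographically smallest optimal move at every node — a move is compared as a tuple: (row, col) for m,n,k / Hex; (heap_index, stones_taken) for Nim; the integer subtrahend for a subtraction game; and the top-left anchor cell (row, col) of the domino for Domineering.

PV length from [.XX./OO.X]: 1 ply

[.XX./OO.X] O move#1: (0,0):-1/OXX./OO.X, (0,3):-1/.XXO/OO.X, (1,2):+1/.XX./OOOX*
[.XX./OOOX] end (terminal -1, X#2); searched .XX./OO.X to 7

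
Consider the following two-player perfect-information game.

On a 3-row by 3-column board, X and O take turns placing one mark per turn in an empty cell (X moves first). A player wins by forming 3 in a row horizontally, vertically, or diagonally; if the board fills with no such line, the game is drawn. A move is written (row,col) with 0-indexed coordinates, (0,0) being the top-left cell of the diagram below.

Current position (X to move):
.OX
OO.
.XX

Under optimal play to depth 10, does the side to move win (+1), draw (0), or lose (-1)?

p1 X@[.OX/OO./.XX]: (0,0)[XOX/OO./.XX]-1 (1,2)[.OX/OOX/.XX]+1* (2,0)[.OX/OO./XXX]+1
p2 O@[.OX/OOX/.XX] terminal -1; root [.OX/OO./.XX] d10

value(.OX/OO./.XX, X) = +1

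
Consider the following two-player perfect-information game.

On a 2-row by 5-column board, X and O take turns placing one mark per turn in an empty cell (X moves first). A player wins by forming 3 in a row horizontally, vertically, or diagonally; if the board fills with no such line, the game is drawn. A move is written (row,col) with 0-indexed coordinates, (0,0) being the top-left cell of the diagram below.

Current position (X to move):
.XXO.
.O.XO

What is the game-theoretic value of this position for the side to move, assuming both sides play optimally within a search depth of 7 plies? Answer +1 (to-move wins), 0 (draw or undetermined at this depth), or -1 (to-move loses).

p1 X@[.XXO./.O.XO]: (0,0)[XXXO./.O.XO]+1* (0,4)[.XXOX/.O.XO]+0 (1,0)[.XXO./XO.XO]+0 (1,2)[.XXO./.OXXO]+0
p2 O@[XXXO./.O.XO] terminal -1; root [.XXO./.O.XO] d7

value(.XXO./.O.XO, X) = +1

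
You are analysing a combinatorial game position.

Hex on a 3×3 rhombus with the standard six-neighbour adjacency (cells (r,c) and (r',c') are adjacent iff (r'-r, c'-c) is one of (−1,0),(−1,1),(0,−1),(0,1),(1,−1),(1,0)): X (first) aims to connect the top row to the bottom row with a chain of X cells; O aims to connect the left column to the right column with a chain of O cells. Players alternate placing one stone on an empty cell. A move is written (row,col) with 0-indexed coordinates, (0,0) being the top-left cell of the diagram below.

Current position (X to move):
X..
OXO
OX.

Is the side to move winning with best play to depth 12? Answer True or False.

ply 1, X at X../OXO/OX. | (0,1)=+1→XX./OXO/OX.*; (0,2)=+1→X.X/OXO/OX.; (2,2)=+1→X../OXO/OXX
ply 2: XX./OXO/OX. is terminal -1 (O); from X../OXO/OX. depth 12

X winning at [X../OXO/OX.]: True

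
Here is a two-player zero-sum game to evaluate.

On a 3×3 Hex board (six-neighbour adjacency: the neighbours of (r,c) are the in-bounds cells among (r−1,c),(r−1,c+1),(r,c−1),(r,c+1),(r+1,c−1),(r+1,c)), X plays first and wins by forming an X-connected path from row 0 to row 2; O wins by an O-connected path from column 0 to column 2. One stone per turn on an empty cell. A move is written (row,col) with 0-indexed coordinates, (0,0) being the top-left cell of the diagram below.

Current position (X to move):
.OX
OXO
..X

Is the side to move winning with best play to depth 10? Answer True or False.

ply 1, X at .OX/OXO/..X | (0,0)=+1→XOX/OXO/..X*; (2,0)=+1→.OX/OXO/X.X; (2,1)=+1→.OX/OXO/.XX
ply 2, O at XOX/OXO/..X | (2,0)=-1→XOX/OXO/O.X*; (2,1)=-1→XOX/OXO/.OX
ply 3, X at XOX/OXO/O.X | (2,1)=+1→XOX/OXO/OXX*
ply 4: XOX/OXO/OXX is terminal -1 (O); from .OX/OXO/..X depth 10

X winning at [.OX/OXO/..X]: True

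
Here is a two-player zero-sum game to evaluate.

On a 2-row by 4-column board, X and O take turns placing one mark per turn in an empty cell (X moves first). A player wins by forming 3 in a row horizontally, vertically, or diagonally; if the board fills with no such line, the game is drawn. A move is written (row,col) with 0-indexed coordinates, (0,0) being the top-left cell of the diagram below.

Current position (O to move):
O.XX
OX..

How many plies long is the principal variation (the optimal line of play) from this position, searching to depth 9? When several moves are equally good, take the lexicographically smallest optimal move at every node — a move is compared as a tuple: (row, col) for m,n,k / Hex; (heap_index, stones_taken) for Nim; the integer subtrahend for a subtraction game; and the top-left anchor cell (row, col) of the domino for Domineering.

PV length from [O.XX/OX..]: 3 plies

[O.XX/OX..] O move#1: (0,1):+0/OOXX/OX..*, (1,2):-1/O.XX/OXO., (1,3):-1/O.XX/OX.O
[OOXX/OX..] X move#2: (1,2):+0/OOXX/OXX.*, (1,3):+0/OOXX/OX.X
[OOXX/OXX.] O move#3: (1,3):+0/OOXX/OXXO*
[OOXX/OXXO] end (terminal +0, X#4); searched O.XX/OX.. to 9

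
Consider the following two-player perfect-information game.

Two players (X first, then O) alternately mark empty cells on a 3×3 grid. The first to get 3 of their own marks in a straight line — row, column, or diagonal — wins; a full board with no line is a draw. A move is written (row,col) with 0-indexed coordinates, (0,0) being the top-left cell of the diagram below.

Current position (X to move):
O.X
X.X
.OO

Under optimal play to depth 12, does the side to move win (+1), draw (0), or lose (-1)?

value(O.X/X.X/.OO, X) = +1

p1 X@[O.X/X.X/.OO]: (0,1)[OXX/X.X/.OO]-1 (1,1)[O.X/XXX/.OO]+1* (2,0)[O.X/X.X/XOO]-1
p2 O@[O.X/XXX/.OO] terminal -1; root [O.X/X.X/.OO] d12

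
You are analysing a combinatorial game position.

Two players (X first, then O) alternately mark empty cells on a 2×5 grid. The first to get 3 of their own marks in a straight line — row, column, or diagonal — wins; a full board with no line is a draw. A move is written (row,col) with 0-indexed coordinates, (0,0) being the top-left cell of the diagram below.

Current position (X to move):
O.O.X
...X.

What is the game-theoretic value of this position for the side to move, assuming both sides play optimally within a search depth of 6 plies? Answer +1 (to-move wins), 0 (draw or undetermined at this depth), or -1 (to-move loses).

ply 1, X at O.O.X/...X. | (0,1)=+0→OXO.X/...X.*; (0,3)=-1→O.OXX/...X.; (1,0)=-1→O.O.X/X..X.; (1,1)=-1→O.O.X/.X.X.; (1,2)=-1→O.O.X/..XX.; (1,4)=-1→O.O.X/...XX
ply 2, O at OXO.X/...X. | (0,3)=-1→OXOOX/...X.; (1,0)=-1→OXO.X/O..X.; (1,1)=+0→OXO.X/.O.X.*; (1,2)=+0→OXO.X/..OX.; (1,4)=+0→OXO.X/...XO
ply 3, X at OXO.X/.O.X. | (0,3)=+0→OXOXX/.O.X.*; (1,0)=+0→OXO.X/XO.X.; (1,2)=+0→OXO.X/.OXX.; (1,4)=+0→OXO.X/.O.XX
ply 4, O at OXOXX/.O.X. | (1,0)=+0→OXOXX/OO.X.*; (1,2)=+0→OXOXX/.OOX.; (1,4)=+0→OXOXX/.O.XO
ply 5, X at OXOXX/OO.X. | (1,2)=+0→OXOXX/OOXX.*; (1,4)=-1→OXOXX/OO.XX
ply 6, O at OXOXX/OOXX. | (1,4)=+0→OXOXX/OOXXO*
ply 7: OXOXX/OOXXO is terminal +0 (X); from O.O.X/...X. depth 6

value(O.O.X/...X., X) = 0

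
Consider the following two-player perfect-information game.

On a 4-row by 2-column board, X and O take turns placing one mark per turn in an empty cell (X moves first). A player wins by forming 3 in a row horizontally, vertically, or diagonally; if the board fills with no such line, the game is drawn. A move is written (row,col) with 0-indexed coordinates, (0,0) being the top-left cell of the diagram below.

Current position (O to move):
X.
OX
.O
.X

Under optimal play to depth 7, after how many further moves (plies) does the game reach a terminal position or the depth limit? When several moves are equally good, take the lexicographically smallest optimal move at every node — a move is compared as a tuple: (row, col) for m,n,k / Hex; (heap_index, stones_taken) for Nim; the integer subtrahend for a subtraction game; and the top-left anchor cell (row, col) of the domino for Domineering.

PV length from [X./OX/.O/.X]: 3 plies

[X./OX/.O/.X] O move#1: (0,1):+0/XO/OX/.O/.X*, (2,0):+0/X./OX/OO/.X, (3,0):+0/X./OX/.O/OX
[XO/OX/.O/.X] X move#2: (2,0):+0/XO/OX/XO/.X*, (3,0):+0/XO/OX/.O/XX
[XO/OX/XO/.X] O move#3: (3,0):+0/XO/OX/XO/OX*
[XO/OX/XO/OX] end (terminal +0, X#4); searched X./OX/.O/.X to 7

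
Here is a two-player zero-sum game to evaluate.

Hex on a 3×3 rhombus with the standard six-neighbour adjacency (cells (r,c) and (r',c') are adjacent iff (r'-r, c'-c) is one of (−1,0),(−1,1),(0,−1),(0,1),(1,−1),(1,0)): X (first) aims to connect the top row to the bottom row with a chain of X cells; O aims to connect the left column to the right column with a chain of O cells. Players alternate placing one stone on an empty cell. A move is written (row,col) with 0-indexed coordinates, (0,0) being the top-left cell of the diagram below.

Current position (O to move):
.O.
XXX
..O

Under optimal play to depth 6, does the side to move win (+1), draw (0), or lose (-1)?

p1 O@[.O./XXX/..O]: (0,0)[OO./XXX/..O]-1* (0,2)[.OO/XXX/..O]-1 (2,0)[.O./XXX/O.O]-1 (2,1)[.O./XXX/.OO]-1
p2 X@[OO./XXX/..O]: (0,2)[OOX/XXX/..O]+1* (2,0)[OO./XXX/X.O]-1 (2,1)[OO./XXX/.XO]-1
p3 O@[OOX/XXX/..O]: (2,0)[OOX/XXX/O.O]-1* (2,1)[OOX/XXX/.OO]-1
p4 X@[OOX/XXX/O.O]: (2,1)[OOX/XXX/OXO]+1*
p5 O@[OOX/XXX/OXO] terminal -1; root [.O./XXX/..O] d6

value(.O./XXX/..O, O) = -1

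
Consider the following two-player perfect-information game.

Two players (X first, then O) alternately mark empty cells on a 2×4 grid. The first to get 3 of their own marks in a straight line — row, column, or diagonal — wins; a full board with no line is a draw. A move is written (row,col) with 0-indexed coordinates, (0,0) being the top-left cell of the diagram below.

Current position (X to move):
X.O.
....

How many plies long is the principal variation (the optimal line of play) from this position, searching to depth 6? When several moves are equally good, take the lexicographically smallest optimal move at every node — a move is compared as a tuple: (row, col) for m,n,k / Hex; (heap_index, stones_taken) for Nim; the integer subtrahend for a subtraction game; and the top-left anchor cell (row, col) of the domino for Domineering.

p1 X@[X.O./....]: (0,1)[XXO./....]+0* (0,3)[X.OX/....]+0 (1,0)[X.O./X...]+0 (1,1)[X.O./.X..]+0 (1,2)[X.O./..X.]+0 (1,3)[X.O./...X]+0
p2 O@[XXO./....]: (0,3)[XXOO/....]+0* (1,0)[XXO./O...]+0 (1,1)[XXO./.O..]+0 (1,2)[XXO./..O.]+0 (1,3)[XXO./...O]+0
p3 X@[XXOO/....]: (1,0)[XXOO/X...]+0* (1,1)[XXOO/.X..]+0 (1,2)[XXOO/..X.]+0 (1,3)[XXOO/...X]+0
p4 O@[XXOO/X...]: (1,1)[XXOO/XO..]+0* (1,2)[XXOO/X.O.]+0 (1,3)[XXOO/X..O]+0
p5 X@[XXOO/XO..]: (1,2)[XXOO/XOX.]+0* (1,3)[XXOO/XO.X]+0
p6 O@[XXOO/XOX.]: (1,3)[XXOO/XOXO]+0*
p7 X@[XXOO/XOXO] terminal +0; root [X.O./....] d6

PV length from [X.O./....]: 6 plies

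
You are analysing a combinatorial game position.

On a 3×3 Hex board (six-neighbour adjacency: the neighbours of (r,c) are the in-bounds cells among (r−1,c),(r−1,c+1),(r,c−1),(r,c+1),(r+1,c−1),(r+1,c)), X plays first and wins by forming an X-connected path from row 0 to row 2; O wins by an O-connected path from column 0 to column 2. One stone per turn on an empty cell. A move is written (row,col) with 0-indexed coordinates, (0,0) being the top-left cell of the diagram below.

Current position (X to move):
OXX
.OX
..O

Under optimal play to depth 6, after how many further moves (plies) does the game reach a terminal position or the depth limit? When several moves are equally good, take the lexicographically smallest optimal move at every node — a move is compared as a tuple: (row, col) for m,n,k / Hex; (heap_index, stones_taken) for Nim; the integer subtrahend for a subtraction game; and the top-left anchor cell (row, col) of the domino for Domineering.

PV length from [OXX/.OX/..O]: 3 plies

p1 X@[OXX/.OX/..O]: (1,0)[OXX/XOX/..O]+1* (2,0)[OXX/.OX/X.O]+1 (2,1)[OXX/.OX/.XO]+1
p2 O@[OXX/XOX/..O]: (2,0)[OXX/XOX/O.O]-1* (2,1)[OXX/XOX/.OO]-1
p3 X@[OXX/XOX/O.O]: (2,1)[OXX/XOX/OXO]+1*
p4 O@[OXX/XOX/OXO] terminal -1; root [OXX/.OX/..O] d6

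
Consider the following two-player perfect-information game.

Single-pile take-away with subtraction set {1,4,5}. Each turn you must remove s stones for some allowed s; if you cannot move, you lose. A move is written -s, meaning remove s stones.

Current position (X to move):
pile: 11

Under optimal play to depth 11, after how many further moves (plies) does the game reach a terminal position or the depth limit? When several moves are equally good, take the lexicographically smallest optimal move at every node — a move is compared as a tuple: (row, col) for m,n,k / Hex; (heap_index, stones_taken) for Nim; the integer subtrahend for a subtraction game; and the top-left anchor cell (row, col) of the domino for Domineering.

PV length from [11]: 7 plies

ply 1, X at 11 | -1=+1→10*; -4=-1→7; -5=-1→6
ply 2, O at 10 | -1=-1→9*; -4=-1→6; -5=-1→5
ply 3, X at 9 | -1=+1→8*; -4=-1→5; -5=-1→4
ply 4, O at 8 | -1=-1→7*; -4=-1→4; -5=-1→3
ply 5, X at 7 | -1=-1→6; -4=-1→3; -5=+1→2*
ply 6, O at 2 | -1=-1→1*
ply 7, X at 1 | -1=+1→0*
ply 8: 0 is terminal -1 (O); from 11 depth 11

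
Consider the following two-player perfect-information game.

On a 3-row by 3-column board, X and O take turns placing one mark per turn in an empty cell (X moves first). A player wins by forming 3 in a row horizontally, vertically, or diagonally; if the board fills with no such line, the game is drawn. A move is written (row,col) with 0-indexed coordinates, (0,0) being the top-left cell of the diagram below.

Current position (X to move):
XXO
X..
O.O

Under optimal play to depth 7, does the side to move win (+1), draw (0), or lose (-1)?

value(XXO/X../O.O, X) = -1

p1 X@[XXO/X../O.O]: (1,1)[XXO/XX./O.O]-1* (1,2)[XXO/X.X/O.O]-1 (2,1)[XXO/X../OXO]-1
p2 O@[XXO/XX./O.O]: (1,2)[XXO/XXO/O.O]+1* (2,1)[XXO/XX./OOO]+1
p3 X@[XXO/XXO/O.O] terminal -1; root [XXO/X../O.O] d7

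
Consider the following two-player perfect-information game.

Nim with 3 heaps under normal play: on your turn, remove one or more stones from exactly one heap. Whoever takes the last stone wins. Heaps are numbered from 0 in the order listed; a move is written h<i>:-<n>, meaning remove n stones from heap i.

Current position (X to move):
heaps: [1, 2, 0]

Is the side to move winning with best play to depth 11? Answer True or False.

ply 1, X at (1,2,0) | h0:-1=-1→(0,2,0); h1:-1=+1→(1,1,0)*; h1:-2=-1→(1,0,0)
ply 2, O at (1,1,0) | h0:-1=-1→(0,1,0)*; h1:-1=-1→(1,0,0)
ply 3, X at (0,1,0) | h1:-1=+1→(0,0,0)*
ply 4: (0,0,0) is terminal -1 (O); from (1,2,0) depth 11

X winning at [(1,2,0)]: True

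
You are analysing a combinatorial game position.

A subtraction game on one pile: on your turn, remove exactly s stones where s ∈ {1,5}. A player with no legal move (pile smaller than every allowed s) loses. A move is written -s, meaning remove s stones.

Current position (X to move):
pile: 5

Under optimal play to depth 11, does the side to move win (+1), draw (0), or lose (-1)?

p1 X@[5]: -1[4]+1* -5[0]+1
p2 O@[4]: -1[3]-1*
p3 X@[3]: -1[2]+1*
p4 O@[2]: -1[1]-1*
p5 X@[1]: -1[0]+1*
p6 O@[0] terminal -1; root [5] d11

value(5, X) = +1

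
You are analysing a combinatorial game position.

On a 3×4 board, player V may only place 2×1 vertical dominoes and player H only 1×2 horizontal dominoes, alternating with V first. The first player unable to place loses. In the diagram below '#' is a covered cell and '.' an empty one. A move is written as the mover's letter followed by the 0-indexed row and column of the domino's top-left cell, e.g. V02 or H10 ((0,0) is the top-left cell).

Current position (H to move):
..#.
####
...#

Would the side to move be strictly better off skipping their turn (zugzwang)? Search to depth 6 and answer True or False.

zugzwang(..#./####/...#, H) = False

p1 H@[..#./####/...#]: H00[###./####/...#]+1* H20[..#./####/##.#]+1 H21[..#./####/.###]+1
p2 V@[###./####/...#] terminal -1; root [..#./####/...#] d6
if H skipped the turn, V would face:
~ p1 V@[..#./####/...#] terminal -1; root [..#./####/...#] d6
compare (H): move=+1 vs pass=+1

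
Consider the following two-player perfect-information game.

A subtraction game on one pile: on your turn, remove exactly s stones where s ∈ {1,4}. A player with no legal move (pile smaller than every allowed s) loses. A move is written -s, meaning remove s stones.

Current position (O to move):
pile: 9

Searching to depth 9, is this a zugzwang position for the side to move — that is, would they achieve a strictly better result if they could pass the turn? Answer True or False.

[9] O move#1: -1:-1/8, -4:+1/5*
[5] X move#2: -1:-1/4*, -4:-1/1
[4] O move#3: -1:-1/3, -4:+1/0*
[0] end (terminal -1, X#4); searched 9 to 9
pass branch (X moves first from the same position):
  | [9] X move#1: -1:-1/8, -4:+1/5*
  | [5] O move#2: -1:-1/4*, -4:-1/1
  | [4] X move#3: -1:-1/3, -4:+1/0*
  | [0] end (terminal -1, O#4); searched 9 to 9
O moving scores +1; O passing scores -1

zugzwang(9, O) = False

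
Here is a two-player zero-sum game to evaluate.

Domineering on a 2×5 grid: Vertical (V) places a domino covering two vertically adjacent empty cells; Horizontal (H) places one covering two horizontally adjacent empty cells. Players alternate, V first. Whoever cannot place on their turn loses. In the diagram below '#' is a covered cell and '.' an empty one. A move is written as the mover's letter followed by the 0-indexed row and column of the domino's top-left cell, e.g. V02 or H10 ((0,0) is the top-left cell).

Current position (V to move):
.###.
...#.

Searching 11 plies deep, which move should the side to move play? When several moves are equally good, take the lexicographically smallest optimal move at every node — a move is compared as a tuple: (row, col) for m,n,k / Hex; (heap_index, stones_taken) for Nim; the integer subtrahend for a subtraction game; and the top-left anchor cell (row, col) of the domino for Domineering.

ply 1, V at .###./...#. | V00=+1→####./#..#.*; V04=-1→.####/...##
ply 2, H at ####./#..#. | H11=-1→####./####.*
ply 3, V at ####./####. | V04=+1→#####/#####*
ply 4: #####/##### is terminal -1 (H); from .###./...#. depth 11

V's best at [.###./...#.]: V00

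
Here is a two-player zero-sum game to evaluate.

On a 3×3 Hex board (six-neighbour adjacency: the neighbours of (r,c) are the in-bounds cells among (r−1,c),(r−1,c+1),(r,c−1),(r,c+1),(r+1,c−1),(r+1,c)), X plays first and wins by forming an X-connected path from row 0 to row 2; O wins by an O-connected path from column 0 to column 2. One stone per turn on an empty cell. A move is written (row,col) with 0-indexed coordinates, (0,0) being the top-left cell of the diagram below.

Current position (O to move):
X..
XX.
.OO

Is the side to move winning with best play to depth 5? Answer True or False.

O winning at [X../XX./.OO]: True

p1 O@[X../XX./.OO]: (0,1)[XO./XX./.OO]-1 (0,2)[X.O/XX./.OO]-1 (1,2)[X../XXO/.OO]-1 (2,0)[X../XX./OOO]+1*
p2 X@[X../XX./OOO] terminal -1; root [X../XX./.OO] d5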